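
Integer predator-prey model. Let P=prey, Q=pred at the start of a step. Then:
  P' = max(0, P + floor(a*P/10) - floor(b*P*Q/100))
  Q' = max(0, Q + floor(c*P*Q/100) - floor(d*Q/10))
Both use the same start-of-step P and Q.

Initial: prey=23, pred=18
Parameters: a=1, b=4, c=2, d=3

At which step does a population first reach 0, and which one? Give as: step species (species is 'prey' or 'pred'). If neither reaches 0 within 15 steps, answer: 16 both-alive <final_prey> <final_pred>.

Step 1: prey: 23+2-16=9; pred: 18+8-5=21
Step 2: prey: 9+0-7=2; pred: 21+3-6=18
Step 3: prey: 2+0-1=1; pred: 18+0-5=13
Step 4: prey: 1+0-0=1; pred: 13+0-3=10
Step 5: prey: 1+0-0=1; pred: 10+0-3=7
Step 6: prey: 1+0-0=1; pred: 7+0-2=5
Step 7: prey: 1+0-0=1; pred: 5+0-1=4
Step 8: prey: 1+0-0=1; pred: 4+0-1=3
Step 9: prey: 1+0-0=1; pred: 3+0-0=3
Steps 10-15: state stable at prey=1, pred=3 (no change)
No extinction within 15 steps

Answer: 16 both-alive 1 3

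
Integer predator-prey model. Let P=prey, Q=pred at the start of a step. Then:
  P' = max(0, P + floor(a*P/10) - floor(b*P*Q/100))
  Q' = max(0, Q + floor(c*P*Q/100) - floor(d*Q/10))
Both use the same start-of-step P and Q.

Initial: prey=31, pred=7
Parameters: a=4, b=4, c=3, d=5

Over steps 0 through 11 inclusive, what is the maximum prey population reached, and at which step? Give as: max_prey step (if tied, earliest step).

Answer: 35 1

Derivation:
Step 1: prey: 31+12-8=35; pred: 7+6-3=10
Step 2: prey: 35+14-14=35; pred: 10+10-5=15
Step 3: prey: 35+14-21=28; pred: 15+15-7=23
Step 4: prey: 28+11-25=14; pred: 23+19-11=31
Step 5: prey: 14+5-17=2; pred: 31+13-15=29
Step 6: prey: 2+0-2=0; pred: 29+1-14=16
Step 7: prey: 0+0-0=0; pred: 16+0-8=8
Step 8: prey: 0+0-0=0; pred: 8+0-4=4
Step 9: prey: 0+0-0=0; pred: 4+0-2=2
Step 10: prey: 0+0-0=0; pred: 2+0-1=1
Step 11: prey: 0+0-0=0; pred: 1+0-0=1
Max prey = 35 at step 1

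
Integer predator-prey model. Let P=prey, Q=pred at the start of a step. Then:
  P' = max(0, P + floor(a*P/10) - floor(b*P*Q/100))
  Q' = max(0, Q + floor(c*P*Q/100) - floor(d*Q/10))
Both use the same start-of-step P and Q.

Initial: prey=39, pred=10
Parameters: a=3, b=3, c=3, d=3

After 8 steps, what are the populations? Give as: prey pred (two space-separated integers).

Step 1: prey: 39+11-11=39; pred: 10+11-3=18
Step 2: prey: 39+11-21=29; pred: 18+21-5=34
Step 3: prey: 29+8-29=8; pred: 34+29-10=53
Step 4: prey: 8+2-12=0; pred: 53+12-15=50
Step 5: prey: 0+0-0=0; pred: 50+0-15=35
Step 6: prey: 0+0-0=0; pred: 35+0-10=25
Step 7: prey: 0+0-0=0; pred: 25+0-7=18
Step 8: prey: 0+0-0=0; pred: 18+0-5=13

Answer: 0 13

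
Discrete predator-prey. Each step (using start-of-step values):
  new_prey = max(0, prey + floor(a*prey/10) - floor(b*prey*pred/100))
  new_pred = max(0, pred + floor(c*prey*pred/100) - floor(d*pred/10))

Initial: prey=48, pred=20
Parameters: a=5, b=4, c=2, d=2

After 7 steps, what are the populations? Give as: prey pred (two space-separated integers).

Step 1: prey: 48+24-38=34; pred: 20+19-4=35
Step 2: prey: 34+17-47=4; pred: 35+23-7=51
Step 3: prey: 4+2-8=0; pred: 51+4-10=45
Step 4: prey: 0+0-0=0; pred: 45+0-9=36
Step 5: prey: 0+0-0=0; pred: 36+0-7=29
Step 6: prey: 0+0-0=0; pred: 29+0-5=24
Step 7: prey: 0+0-0=0; pred: 24+0-4=20

Answer: 0 20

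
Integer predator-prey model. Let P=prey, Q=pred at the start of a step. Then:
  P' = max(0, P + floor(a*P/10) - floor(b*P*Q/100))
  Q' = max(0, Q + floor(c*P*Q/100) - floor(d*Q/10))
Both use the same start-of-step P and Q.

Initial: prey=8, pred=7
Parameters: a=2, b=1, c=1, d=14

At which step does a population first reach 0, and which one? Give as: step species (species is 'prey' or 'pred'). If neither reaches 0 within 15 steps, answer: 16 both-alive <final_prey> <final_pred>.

Answer: 1 pred

Derivation:
Step 1: prey: 8+1-0=9; pred: 7+0-9=0
First extinction: pred at step 1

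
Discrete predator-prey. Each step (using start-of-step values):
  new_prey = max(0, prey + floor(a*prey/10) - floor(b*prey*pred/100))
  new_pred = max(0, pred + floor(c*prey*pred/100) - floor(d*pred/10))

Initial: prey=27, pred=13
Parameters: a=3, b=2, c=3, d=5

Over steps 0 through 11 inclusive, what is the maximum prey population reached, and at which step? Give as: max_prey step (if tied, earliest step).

Step 1: prey: 27+8-7=28; pred: 13+10-6=17
Step 2: prey: 28+8-9=27; pred: 17+14-8=23
Step 3: prey: 27+8-12=23; pred: 23+18-11=30
Step 4: prey: 23+6-13=16; pred: 30+20-15=35
Step 5: prey: 16+4-11=9; pred: 35+16-17=34
Step 6: prey: 9+2-6=5; pred: 34+9-17=26
Step 7: prey: 5+1-2=4; pred: 26+3-13=16
Step 8: prey: 4+1-1=4; pred: 16+1-8=9
Step 9: prey: 4+1-0=5; pred: 9+1-4=6
Step 10: prey: 5+1-0=6; pred: 6+0-3=3
Step 11: prey: 6+1-0=7; pred: 3+0-1=2
Max prey = 28 at step 1

Answer: 28 1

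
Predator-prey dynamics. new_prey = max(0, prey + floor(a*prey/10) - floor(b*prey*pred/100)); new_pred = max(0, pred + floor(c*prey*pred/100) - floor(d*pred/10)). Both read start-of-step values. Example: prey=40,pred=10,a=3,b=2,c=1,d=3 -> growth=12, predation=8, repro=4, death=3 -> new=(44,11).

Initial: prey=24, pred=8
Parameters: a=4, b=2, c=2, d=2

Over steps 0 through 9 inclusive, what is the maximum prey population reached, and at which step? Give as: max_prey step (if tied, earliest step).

Step 1: prey: 24+9-3=30; pred: 8+3-1=10
Step 2: prey: 30+12-6=36; pred: 10+6-2=14
Step 3: prey: 36+14-10=40; pred: 14+10-2=22
Step 4: prey: 40+16-17=39; pred: 22+17-4=35
Step 5: prey: 39+15-27=27; pred: 35+27-7=55
Step 6: prey: 27+10-29=8; pred: 55+29-11=73
Step 7: prey: 8+3-11=0; pred: 73+11-14=70
Step 8: prey: 0+0-0=0; pred: 70+0-14=56
Step 9: prey: 0+0-0=0; pred: 56+0-11=45
Max prey = 40 at step 3

Answer: 40 3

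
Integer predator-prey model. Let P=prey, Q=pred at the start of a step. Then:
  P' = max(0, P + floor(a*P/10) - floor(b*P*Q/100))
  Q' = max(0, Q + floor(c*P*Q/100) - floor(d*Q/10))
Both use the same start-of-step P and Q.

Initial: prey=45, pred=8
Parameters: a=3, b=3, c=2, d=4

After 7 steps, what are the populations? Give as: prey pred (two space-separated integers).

Step 1: prey: 45+13-10=48; pred: 8+7-3=12
Step 2: prey: 48+14-17=45; pred: 12+11-4=19
Step 3: prey: 45+13-25=33; pred: 19+17-7=29
Step 4: prey: 33+9-28=14; pred: 29+19-11=37
Step 5: prey: 14+4-15=3; pred: 37+10-14=33
Step 6: prey: 3+0-2=1; pred: 33+1-13=21
Step 7: prey: 1+0-0=1; pred: 21+0-8=13

Answer: 1 13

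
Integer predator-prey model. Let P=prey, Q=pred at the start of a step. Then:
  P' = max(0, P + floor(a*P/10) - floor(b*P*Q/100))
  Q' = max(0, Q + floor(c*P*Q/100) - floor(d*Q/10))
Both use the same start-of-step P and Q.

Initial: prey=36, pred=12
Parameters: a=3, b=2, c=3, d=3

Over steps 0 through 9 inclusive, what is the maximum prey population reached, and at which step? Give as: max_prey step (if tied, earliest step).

Step 1: prey: 36+10-8=38; pred: 12+12-3=21
Step 2: prey: 38+11-15=34; pred: 21+23-6=38
Step 3: prey: 34+10-25=19; pred: 38+38-11=65
Step 4: prey: 19+5-24=0; pred: 65+37-19=83
Step 5: prey: 0+0-0=0; pred: 83+0-24=59
Step 6: prey: 0+0-0=0; pred: 59+0-17=42
Step 7: prey: 0+0-0=0; pred: 42+0-12=30
Step 8: prey: 0+0-0=0; pred: 30+0-9=21
Step 9: prey: 0+0-0=0; pred: 21+0-6=15
Max prey = 38 at step 1

Answer: 38 1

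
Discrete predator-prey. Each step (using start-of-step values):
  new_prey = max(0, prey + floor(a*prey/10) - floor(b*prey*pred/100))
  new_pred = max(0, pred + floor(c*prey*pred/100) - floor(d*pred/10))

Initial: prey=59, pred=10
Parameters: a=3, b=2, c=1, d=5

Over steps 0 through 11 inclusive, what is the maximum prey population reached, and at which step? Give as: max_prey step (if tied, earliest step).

Answer: 80 4

Derivation:
Step 1: prey: 59+17-11=65; pred: 10+5-5=10
Step 2: prey: 65+19-13=71; pred: 10+6-5=11
Step 3: prey: 71+21-15=77; pred: 11+7-5=13
Step 4: prey: 77+23-20=80; pred: 13+10-6=17
Step 5: prey: 80+24-27=77; pred: 17+13-8=22
Step 6: prey: 77+23-33=67; pred: 22+16-11=27
Step 7: prey: 67+20-36=51; pred: 27+18-13=32
Step 8: prey: 51+15-32=34; pred: 32+16-16=32
Step 9: prey: 34+10-21=23; pred: 32+10-16=26
Step 10: prey: 23+6-11=18; pred: 26+5-13=18
Step 11: prey: 18+5-6=17; pred: 18+3-9=12
Max prey = 80 at step 4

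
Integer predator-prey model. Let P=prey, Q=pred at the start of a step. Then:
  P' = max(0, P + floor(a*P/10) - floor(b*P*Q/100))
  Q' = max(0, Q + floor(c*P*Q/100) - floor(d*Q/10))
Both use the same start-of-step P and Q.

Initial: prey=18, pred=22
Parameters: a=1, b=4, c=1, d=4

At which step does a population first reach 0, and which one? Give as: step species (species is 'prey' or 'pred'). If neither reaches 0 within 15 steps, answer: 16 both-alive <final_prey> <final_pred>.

Step 1: prey: 18+1-15=4; pred: 22+3-8=17
Step 2: prey: 4+0-2=2; pred: 17+0-6=11
Step 3: prey: 2+0-0=2; pred: 11+0-4=7
Step 4: prey: 2+0-0=2; pred: 7+0-2=5
Step 5: prey: 2+0-0=2; pred: 5+0-2=3
Step 6: prey: 2+0-0=2; pred: 3+0-1=2
Step 7: prey: 2+0-0=2; pred: 2+0-0=2
Steps 8-15: state stable at prey=2, pred=2 (no change)
No extinction within 15 steps

Answer: 16 both-alive 2 2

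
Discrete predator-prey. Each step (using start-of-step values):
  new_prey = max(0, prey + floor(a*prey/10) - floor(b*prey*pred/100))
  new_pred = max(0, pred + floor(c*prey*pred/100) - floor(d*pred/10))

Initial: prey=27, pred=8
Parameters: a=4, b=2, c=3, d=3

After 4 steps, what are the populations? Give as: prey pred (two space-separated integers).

Step 1: prey: 27+10-4=33; pred: 8+6-2=12
Step 2: prey: 33+13-7=39; pred: 12+11-3=20
Step 3: prey: 39+15-15=39; pred: 20+23-6=37
Step 4: prey: 39+15-28=26; pred: 37+43-11=69

Answer: 26 69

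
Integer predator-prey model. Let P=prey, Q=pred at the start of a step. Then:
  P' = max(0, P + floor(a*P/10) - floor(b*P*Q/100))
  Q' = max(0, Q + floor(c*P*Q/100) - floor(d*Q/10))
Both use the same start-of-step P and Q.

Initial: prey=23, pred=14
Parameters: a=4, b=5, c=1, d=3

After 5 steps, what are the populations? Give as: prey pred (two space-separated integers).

Answer: 9 5

Derivation:
Step 1: prey: 23+9-16=16; pred: 14+3-4=13
Step 2: prey: 16+6-10=12; pred: 13+2-3=12
Step 3: prey: 12+4-7=9; pred: 12+1-3=10
Step 4: prey: 9+3-4=8; pred: 10+0-3=7
Step 5: prey: 8+3-2=9; pred: 7+0-2=5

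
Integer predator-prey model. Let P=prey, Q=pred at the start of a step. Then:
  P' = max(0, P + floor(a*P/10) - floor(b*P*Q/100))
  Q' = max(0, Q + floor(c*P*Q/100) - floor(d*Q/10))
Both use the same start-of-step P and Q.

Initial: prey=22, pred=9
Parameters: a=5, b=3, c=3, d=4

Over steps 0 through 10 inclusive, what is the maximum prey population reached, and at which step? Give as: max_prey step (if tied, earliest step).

Answer: 34 3

Derivation:
Step 1: prey: 22+11-5=28; pred: 9+5-3=11
Step 2: prey: 28+14-9=33; pred: 11+9-4=16
Step 3: prey: 33+16-15=34; pred: 16+15-6=25
Step 4: prey: 34+17-25=26; pred: 25+25-10=40
Step 5: prey: 26+13-31=8; pred: 40+31-16=55
Step 6: prey: 8+4-13=0; pred: 55+13-22=46
Step 7: prey: 0+0-0=0; pred: 46+0-18=28
Step 8: prey: 0+0-0=0; pred: 28+0-11=17
Step 9: prey: 0+0-0=0; pred: 17+0-6=11
Step 10: prey: 0+0-0=0; pred: 11+0-4=7
Max prey = 34 at step 3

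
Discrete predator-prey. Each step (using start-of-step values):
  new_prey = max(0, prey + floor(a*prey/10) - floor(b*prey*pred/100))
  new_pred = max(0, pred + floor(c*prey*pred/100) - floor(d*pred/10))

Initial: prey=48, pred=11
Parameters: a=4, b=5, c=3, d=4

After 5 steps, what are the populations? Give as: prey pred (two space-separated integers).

Answer: 0 15

Derivation:
Step 1: prey: 48+19-26=41; pred: 11+15-4=22
Step 2: prey: 41+16-45=12; pred: 22+27-8=41
Step 3: prey: 12+4-24=0; pred: 41+14-16=39
Step 4: prey: 0+0-0=0; pred: 39+0-15=24
Step 5: prey: 0+0-0=0; pred: 24+0-9=15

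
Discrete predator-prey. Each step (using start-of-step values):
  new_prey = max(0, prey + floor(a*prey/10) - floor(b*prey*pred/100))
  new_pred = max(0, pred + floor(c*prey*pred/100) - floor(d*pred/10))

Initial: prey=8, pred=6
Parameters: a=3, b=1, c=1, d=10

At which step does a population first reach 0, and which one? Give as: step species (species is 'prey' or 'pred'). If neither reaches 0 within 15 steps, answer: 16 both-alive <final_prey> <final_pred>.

Step 1: prey: 8+2-0=10; pred: 6+0-6=0
First extinction: pred at step 1

Answer: 1 pred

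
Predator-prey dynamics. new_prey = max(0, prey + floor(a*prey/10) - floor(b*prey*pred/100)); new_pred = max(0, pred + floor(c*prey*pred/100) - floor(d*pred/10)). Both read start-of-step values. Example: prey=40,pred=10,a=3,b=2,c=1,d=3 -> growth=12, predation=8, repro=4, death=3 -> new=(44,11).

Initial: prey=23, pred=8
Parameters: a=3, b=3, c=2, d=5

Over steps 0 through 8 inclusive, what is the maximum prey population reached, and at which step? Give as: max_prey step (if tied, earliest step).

Step 1: prey: 23+6-5=24; pred: 8+3-4=7
Step 2: prey: 24+7-5=26; pred: 7+3-3=7
Step 3: prey: 26+7-5=28; pred: 7+3-3=7
Step 4: prey: 28+8-5=31; pred: 7+3-3=7
Step 5: prey: 31+9-6=34; pred: 7+4-3=8
Step 6: prey: 34+10-8=36; pred: 8+5-4=9
Step 7: prey: 36+10-9=37; pred: 9+6-4=11
Step 8: prey: 37+11-12=36; pred: 11+8-5=14
Max prey = 37 at step 7

Answer: 37 7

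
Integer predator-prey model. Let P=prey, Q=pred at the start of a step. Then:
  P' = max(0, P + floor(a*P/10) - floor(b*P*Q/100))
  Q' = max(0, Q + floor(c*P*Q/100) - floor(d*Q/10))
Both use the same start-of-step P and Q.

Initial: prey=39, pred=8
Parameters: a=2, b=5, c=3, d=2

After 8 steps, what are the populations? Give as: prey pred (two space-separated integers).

Step 1: prey: 39+7-15=31; pred: 8+9-1=16
Step 2: prey: 31+6-24=13; pred: 16+14-3=27
Step 3: prey: 13+2-17=0; pred: 27+10-5=32
Step 4: prey: 0+0-0=0; pred: 32+0-6=26
Step 5: prey: 0+0-0=0; pred: 26+0-5=21
Step 6: prey: 0+0-0=0; pred: 21+0-4=17
Step 7: prey: 0+0-0=0; pred: 17+0-3=14
Step 8: prey: 0+0-0=0; pred: 14+0-2=12

Answer: 0 12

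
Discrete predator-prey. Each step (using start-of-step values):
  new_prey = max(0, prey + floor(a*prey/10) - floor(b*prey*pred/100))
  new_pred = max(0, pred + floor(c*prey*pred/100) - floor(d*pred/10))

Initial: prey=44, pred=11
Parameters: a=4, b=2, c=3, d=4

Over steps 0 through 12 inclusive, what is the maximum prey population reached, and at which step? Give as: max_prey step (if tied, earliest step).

Answer: 52 1

Derivation:
Step 1: prey: 44+17-9=52; pred: 11+14-4=21
Step 2: prey: 52+20-21=51; pred: 21+32-8=45
Step 3: prey: 51+20-45=26; pred: 45+68-18=95
Step 4: prey: 26+10-49=0; pred: 95+74-38=131
Step 5: prey: 0+0-0=0; pred: 131+0-52=79
Step 6: prey: 0+0-0=0; pred: 79+0-31=48
Step 7: prey: 0+0-0=0; pred: 48+0-19=29
Step 8: prey: 0+0-0=0; pred: 29+0-11=18
Step 9: prey: 0+0-0=0; pred: 18+0-7=11
Step 10: prey: 0+0-0=0; pred: 11+0-4=7
Step 11: prey: 0+0-0=0; pred: 7+0-2=5
Step 12: prey: 0+0-0=0; pred: 5+0-2=3
Max prey = 52 at step 1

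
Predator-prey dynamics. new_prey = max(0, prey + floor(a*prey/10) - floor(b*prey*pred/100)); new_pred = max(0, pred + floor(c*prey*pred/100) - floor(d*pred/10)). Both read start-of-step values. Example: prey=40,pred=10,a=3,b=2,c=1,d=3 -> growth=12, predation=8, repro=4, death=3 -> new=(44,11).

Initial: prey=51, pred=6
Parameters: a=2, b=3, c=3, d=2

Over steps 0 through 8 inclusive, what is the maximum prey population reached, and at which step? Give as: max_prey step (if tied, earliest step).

Step 1: prey: 51+10-9=52; pred: 6+9-1=14
Step 2: prey: 52+10-21=41; pred: 14+21-2=33
Step 3: prey: 41+8-40=9; pred: 33+40-6=67
Step 4: prey: 9+1-18=0; pred: 67+18-13=72
Step 5: prey: 0+0-0=0; pred: 72+0-14=58
Step 6: prey: 0+0-0=0; pred: 58+0-11=47
Step 7: prey: 0+0-0=0; pred: 47+0-9=38
Step 8: prey: 0+0-0=0; pred: 38+0-7=31
Max prey = 52 at step 1

Answer: 52 1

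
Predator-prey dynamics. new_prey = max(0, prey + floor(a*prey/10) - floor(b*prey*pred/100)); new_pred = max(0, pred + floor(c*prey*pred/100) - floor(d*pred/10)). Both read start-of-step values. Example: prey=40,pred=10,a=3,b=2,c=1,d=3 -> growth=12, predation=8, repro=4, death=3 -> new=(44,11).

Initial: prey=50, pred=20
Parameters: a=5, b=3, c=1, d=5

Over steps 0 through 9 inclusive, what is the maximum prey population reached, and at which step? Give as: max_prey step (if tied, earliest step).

Step 1: prey: 50+25-30=45; pred: 20+10-10=20
Step 2: prey: 45+22-27=40; pred: 20+9-10=19
Step 3: prey: 40+20-22=38; pred: 19+7-9=17
Step 4: prey: 38+19-19=38; pred: 17+6-8=15
Step 5: prey: 38+19-17=40; pred: 15+5-7=13
Step 6: prey: 40+20-15=45; pred: 13+5-6=12
Step 7: prey: 45+22-16=51; pred: 12+5-6=11
Step 8: prey: 51+25-16=60; pred: 11+5-5=11
Step 9: prey: 60+30-19=71; pred: 11+6-5=12
Max prey = 71 at step 9

Answer: 71 9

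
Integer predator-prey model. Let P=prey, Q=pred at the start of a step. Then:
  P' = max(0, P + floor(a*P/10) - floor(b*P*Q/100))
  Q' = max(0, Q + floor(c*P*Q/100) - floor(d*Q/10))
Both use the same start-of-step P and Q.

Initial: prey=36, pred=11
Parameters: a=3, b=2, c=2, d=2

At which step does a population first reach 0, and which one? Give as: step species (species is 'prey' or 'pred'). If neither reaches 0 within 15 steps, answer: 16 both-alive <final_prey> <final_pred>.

Step 1: prey: 36+10-7=39; pred: 11+7-2=16
Step 2: prey: 39+11-12=38; pred: 16+12-3=25
Step 3: prey: 38+11-19=30; pred: 25+19-5=39
Step 4: prey: 30+9-23=16; pred: 39+23-7=55
Step 5: prey: 16+4-17=3; pred: 55+17-11=61
Step 6: prey: 3+0-3=0; pred: 61+3-12=52
First extinction: prey at step 6

Answer: 6 prey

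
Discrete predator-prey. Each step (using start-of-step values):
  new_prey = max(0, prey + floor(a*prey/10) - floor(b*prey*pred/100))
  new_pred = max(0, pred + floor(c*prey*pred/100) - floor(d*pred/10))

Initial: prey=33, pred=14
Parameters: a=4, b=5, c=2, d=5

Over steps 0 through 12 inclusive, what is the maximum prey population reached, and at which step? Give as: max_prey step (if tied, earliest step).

Answer: 46 12

Derivation:
Step 1: prey: 33+13-23=23; pred: 14+9-7=16
Step 2: prey: 23+9-18=14; pred: 16+7-8=15
Step 3: prey: 14+5-10=9; pred: 15+4-7=12
Step 4: prey: 9+3-5=7; pred: 12+2-6=8
Step 5: prey: 7+2-2=7; pred: 8+1-4=5
Step 6: prey: 7+2-1=8; pred: 5+0-2=3
Step 7: prey: 8+3-1=10; pred: 3+0-1=2
Step 8: prey: 10+4-1=13; pred: 2+0-1=1
Step 9: prey: 13+5-0=18; pred: 1+0-0=1
Step 10: prey: 18+7-0=25; pred: 1+0-0=1
Step 11: prey: 25+10-1=34; pred: 1+0-0=1
Step 12: prey: 34+13-1=46; pred: 1+0-0=1
Max prey = 46 at step 12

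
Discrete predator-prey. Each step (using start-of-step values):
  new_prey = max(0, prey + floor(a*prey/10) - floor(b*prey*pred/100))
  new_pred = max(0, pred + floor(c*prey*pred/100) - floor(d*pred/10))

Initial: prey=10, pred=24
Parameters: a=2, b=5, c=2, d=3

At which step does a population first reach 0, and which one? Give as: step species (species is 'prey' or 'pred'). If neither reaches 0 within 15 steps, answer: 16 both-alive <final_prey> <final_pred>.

Answer: 1 prey

Derivation:
Step 1: prey: 10+2-12=0; pred: 24+4-7=21
First extinction: prey at step 1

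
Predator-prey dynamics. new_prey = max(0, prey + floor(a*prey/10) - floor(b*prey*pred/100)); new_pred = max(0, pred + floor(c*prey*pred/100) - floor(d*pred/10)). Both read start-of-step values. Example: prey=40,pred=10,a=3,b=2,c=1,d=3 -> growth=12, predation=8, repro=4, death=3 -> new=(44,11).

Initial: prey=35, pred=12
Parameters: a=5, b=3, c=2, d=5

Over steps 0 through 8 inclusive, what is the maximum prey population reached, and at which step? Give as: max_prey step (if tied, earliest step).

Step 1: prey: 35+17-12=40; pred: 12+8-6=14
Step 2: prey: 40+20-16=44; pred: 14+11-7=18
Step 3: prey: 44+22-23=43; pred: 18+15-9=24
Step 4: prey: 43+21-30=34; pred: 24+20-12=32
Step 5: prey: 34+17-32=19; pred: 32+21-16=37
Step 6: prey: 19+9-21=7; pred: 37+14-18=33
Step 7: prey: 7+3-6=4; pred: 33+4-16=21
Step 8: prey: 4+2-2=4; pred: 21+1-10=12
Max prey = 44 at step 2

Answer: 44 2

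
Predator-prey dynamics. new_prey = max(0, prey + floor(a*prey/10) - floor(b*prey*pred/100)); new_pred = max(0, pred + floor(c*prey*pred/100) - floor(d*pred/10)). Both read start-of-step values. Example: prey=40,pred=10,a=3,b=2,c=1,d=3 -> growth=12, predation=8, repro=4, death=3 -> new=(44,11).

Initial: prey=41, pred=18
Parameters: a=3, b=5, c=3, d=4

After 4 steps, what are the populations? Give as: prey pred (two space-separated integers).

Step 1: prey: 41+12-36=17; pred: 18+22-7=33
Step 2: prey: 17+5-28=0; pred: 33+16-13=36
Step 3: prey: 0+0-0=0; pred: 36+0-14=22
Step 4: prey: 0+0-0=0; pred: 22+0-8=14

Answer: 0 14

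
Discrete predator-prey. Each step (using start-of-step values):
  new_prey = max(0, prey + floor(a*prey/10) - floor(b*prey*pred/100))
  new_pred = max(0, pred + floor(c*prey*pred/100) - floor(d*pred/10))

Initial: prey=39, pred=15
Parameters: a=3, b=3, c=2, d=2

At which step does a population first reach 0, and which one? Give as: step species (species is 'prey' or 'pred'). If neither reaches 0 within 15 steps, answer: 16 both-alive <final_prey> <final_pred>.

Step 1: prey: 39+11-17=33; pred: 15+11-3=23
Step 2: prey: 33+9-22=20; pred: 23+15-4=34
Step 3: prey: 20+6-20=6; pred: 34+13-6=41
Step 4: prey: 6+1-7=0; pred: 41+4-8=37
First extinction: prey at step 4

Answer: 4 prey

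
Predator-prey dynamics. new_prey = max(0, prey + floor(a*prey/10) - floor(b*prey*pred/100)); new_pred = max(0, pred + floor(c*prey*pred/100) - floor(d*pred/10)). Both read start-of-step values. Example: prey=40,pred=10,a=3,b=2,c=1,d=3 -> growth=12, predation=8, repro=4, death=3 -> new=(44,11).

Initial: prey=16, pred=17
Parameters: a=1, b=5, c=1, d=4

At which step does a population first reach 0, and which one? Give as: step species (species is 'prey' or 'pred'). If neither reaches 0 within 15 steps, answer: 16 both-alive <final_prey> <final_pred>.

Step 1: prey: 16+1-13=4; pred: 17+2-6=13
Step 2: prey: 4+0-2=2; pred: 13+0-5=8
Step 3: prey: 2+0-0=2; pred: 8+0-3=5
Step 4: prey: 2+0-0=2; pred: 5+0-2=3
Step 5: prey: 2+0-0=2; pred: 3+0-1=2
Step 6: prey: 2+0-0=2; pred: 2+0-0=2
Steps 7-15: state stable at prey=2, pred=2 (no change)
No extinction within 15 steps

Answer: 16 both-alive 2 2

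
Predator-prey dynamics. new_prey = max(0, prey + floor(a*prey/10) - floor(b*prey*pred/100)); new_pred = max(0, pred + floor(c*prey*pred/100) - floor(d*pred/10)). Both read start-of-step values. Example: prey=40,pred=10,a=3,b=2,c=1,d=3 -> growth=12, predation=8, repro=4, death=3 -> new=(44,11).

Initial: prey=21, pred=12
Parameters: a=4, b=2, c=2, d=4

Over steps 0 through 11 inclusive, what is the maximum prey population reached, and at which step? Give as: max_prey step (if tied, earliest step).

Answer: 34 5

Derivation:
Step 1: prey: 21+8-5=24; pred: 12+5-4=13
Step 2: prey: 24+9-6=27; pred: 13+6-5=14
Step 3: prey: 27+10-7=30; pred: 14+7-5=16
Step 4: prey: 30+12-9=33; pred: 16+9-6=19
Step 5: prey: 33+13-12=34; pred: 19+12-7=24
Step 6: prey: 34+13-16=31; pred: 24+16-9=31
Step 7: prey: 31+12-19=24; pred: 31+19-12=38
Step 8: prey: 24+9-18=15; pred: 38+18-15=41
Step 9: prey: 15+6-12=9; pred: 41+12-16=37
Step 10: prey: 9+3-6=6; pred: 37+6-14=29
Step 11: prey: 6+2-3=5; pred: 29+3-11=21
Max prey = 34 at step 5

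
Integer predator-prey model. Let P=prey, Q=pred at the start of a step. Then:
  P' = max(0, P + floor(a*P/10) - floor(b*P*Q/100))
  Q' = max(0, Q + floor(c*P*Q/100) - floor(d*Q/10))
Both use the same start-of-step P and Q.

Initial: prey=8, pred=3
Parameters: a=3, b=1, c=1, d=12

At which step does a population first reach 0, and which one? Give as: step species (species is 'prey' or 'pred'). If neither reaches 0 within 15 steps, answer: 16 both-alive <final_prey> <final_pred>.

Answer: 1 pred

Derivation:
Step 1: prey: 8+2-0=10; pred: 3+0-3=0
First extinction: pred at step 1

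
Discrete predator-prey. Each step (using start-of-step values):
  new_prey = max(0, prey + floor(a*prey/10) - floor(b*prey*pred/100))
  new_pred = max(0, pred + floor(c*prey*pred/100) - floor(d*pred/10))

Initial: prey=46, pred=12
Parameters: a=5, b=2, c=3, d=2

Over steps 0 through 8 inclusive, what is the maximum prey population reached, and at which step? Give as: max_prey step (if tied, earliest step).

Answer: 58 1

Derivation:
Step 1: prey: 46+23-11=58; pred: 12+16-2=26
Step 2: prey: 58+29-30=57; pred: 26+45-5=66
Step 3: prey: 57+28-75=10; pred: 66+112-13=165
Step 4: prey: 10+5-33=0; pred: 165+49-33=181
Step 5: prey: 0+0-0=0; pred: 181+0-36=145
Step 6: prey: 0+0-0=0; pred: 145+0-29=116
Step 7: prey: 0+0-0=0; pred: 116+0-23=93
Step 8: prey: 0+0-0=0; pred: 93+0-18=75
Max prey = 58 at step 1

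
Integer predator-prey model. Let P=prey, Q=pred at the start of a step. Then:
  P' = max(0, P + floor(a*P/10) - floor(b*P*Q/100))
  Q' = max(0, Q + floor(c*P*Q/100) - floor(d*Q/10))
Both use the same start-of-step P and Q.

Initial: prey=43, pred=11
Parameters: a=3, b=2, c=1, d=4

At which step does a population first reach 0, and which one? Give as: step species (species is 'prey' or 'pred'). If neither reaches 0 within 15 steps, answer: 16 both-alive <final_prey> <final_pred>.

Answer: 16 both-alive 21 10

Derivation:
Step 1: prey: 43+12-9=46; pred: 11+4-4=11
Step 2: prey: 46+13-10=49; pred: 11+5-4=12
Step 3: prey: 49+14-11=52; pred: 12+5-4=13
Step 4: prey: 52+15-13=54; pred: 13+6-5=14
Step 5: prey: 54+16-15=55; pred: 14+7-5=16
Step 6: prey: 55+16-17=54; pred: 16+8-6=18
Step 7: prey: 54+16-19=51; pred: 18+9-7=20
Step 8: prey: 51+15-20=46; pred: 20+10-8=22
Step 9: prey: 46+13-20=39; pred: 22+10-8=24
Step 10: prey: 39+11-18=32; pred: 24+9-9=24
Step 11: prey: 32+9-15=26; pred: 24+7-9=22
Step 12: prey: 26+7-11=22; pred: 22+5-8=19
Step 13: prey: 22+6-8=20; pred: 19+4-7=16
Step 14: prey: 20+6-6=20; pred: 16+3-6=13
Step 15: prey: 20+6-5=21; pred: 13+2-5=10
No extinction within 15 steps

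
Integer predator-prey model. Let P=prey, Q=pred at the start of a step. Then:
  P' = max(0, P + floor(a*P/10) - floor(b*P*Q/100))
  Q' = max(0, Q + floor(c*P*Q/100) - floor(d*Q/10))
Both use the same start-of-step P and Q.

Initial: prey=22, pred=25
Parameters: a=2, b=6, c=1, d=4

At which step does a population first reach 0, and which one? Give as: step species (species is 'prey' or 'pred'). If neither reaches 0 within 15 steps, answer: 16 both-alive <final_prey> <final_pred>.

Answer: 1 prey

Derivation:
Step 1: prey: 22+4-33=0; pred: 25+5-10=20
First extinction: prey at step 1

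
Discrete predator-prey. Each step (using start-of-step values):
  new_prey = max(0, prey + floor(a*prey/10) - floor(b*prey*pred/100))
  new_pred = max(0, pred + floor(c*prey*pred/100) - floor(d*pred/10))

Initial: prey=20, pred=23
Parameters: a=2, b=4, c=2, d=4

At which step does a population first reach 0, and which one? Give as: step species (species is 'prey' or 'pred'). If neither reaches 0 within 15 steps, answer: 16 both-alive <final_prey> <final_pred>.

Answer: 16 both-alive 1 2

Derivation:
Step 1: prey: 20+4-18=6; pred: 23+9-9=23
Step 2: prey: 6+1-5=2; pred: 23+2-9=16
Step 3: prey: 2+0-1=1; pred: 16+0-6=10
Step 4: prey: 1+0-0=1; pred: 10+0-4=6
Step 5: prey: 1+0-0=1; pred: 6+0-2=4
Step 6: prey: 1+0-0=1; pred: 4+0-1=3
Step 7: prey: 1+0-0=1; pred: 3+0-1=2
Step 8: prey: 1+0-0=1; pred: 2+0-0=2
Steps 9-15: state stable at prey=1, pred=2 (no change)
No extinction within 15 steps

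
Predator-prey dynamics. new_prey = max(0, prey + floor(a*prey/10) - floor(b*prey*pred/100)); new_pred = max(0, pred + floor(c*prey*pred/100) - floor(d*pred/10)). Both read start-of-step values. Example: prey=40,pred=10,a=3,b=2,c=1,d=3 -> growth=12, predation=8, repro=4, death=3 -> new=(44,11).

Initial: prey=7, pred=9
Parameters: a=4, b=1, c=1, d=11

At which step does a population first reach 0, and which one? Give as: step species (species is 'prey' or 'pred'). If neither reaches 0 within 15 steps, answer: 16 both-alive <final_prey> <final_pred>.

Step 1: prey: 7+2-0=9; pred: 9+0-9=0
First extinction: pred at step 1

Answer: 1 pred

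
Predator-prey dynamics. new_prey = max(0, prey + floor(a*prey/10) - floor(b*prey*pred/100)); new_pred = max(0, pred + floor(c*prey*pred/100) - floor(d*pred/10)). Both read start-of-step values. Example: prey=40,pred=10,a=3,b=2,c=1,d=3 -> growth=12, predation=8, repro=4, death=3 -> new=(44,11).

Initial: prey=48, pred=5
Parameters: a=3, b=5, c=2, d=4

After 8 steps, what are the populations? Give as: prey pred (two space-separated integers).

Step 1: prey: 48+14-12=50; pred: 5+4-2=7
Step 2: prey: 50+15-17=48; pred: 7+7-2=12
Step 3: prey: 48+14-28=34; pred: 12+11-4=19
Step 4: prey: 34+10-32=12; pred: 19+12-7=24
Step 5: prey: 12+3-14=1; pred: 24+5-9=20
Step 6: prey: 1+0-1=0; pred: 20+0-8=12
Step 7: prey: 0+0-0=0; pred: 12+0-4=8
Step 8: prey: 0+0-0=0; pred: 8+0-3=5

Answer: 0 5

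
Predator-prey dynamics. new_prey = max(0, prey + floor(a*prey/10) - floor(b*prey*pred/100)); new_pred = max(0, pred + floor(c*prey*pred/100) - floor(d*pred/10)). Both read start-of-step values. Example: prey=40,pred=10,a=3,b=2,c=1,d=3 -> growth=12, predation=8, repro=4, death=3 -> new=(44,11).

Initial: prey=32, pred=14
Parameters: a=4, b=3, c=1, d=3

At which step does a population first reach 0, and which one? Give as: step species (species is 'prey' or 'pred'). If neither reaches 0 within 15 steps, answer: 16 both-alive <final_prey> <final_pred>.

Step 1: prey: 32+12-13=31; pred: 14+4-4=14
Step 2: prey: 31+12-13=30; pred: 14+4-4=14
Step 3: prey: 30+12-12=30; pred: 14+4-4=14
Steps 4-15: state stable at prey=30, pred=14 (no change)
No extinction within 15 steps

Answer: 16 both-alive 30 14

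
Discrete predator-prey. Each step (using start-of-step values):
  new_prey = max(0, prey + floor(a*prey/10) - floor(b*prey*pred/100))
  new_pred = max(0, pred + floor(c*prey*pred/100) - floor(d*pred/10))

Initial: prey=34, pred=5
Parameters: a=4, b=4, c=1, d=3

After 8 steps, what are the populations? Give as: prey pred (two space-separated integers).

Answer: 32 24

Derivation:
Step 1: prey: 34+13-6=41; pred: 5+1-1=5
Step 2: prey: 41+16-8=49; pred: 5+2-1=6
Step 3: prey: 49+19-11=57; pred: 6+2-1=7
Step 4: prey: 57+22-15=64; pred: 7+3-2=8
Step 5: prey: 64+25-20=69; pred: 8+5-2=11
Step 6: prey: 69+27-30=66; pred: 11+7-3=15
Step 7: prey: 66+26-39=53; pred: 15+9-4=20
Step 8: prey: 53+21-42=32; pred: 20+10-6=24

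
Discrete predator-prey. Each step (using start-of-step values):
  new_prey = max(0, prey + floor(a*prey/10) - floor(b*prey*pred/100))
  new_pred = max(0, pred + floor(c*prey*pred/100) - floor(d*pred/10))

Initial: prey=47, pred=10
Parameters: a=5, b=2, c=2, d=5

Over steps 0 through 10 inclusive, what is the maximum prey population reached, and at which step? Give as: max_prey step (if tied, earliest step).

Step 1: prey: 47+23-9=61; pred: 10+9-5=14
Step 2: prey: 61+30-17=74; pred: 14+17-7=24
Step 3: prey: 74+37-35=76; pred: 24+35-12=47
Step 4: prey: 76+38-71=43; pred: 47+71-23=95
Step 5: prey: 43+21-81=0; pred: 95+81-47=129
Step 6: prey: 0+0-0=0; pred: 129+0-64=65
Step 7: prey: 0+0-0=0; pred: 65+0-32=33
Step 8: prey: 0+0-0=0; pred: 33+0-16=17
Step 9: prey: 0+0-0=0; pred: 17+0-8=9
Step 10: prey: 0+0-0=0; pred: 9+0-4=5
Max prey = 76 at step 3

Answer: 76 3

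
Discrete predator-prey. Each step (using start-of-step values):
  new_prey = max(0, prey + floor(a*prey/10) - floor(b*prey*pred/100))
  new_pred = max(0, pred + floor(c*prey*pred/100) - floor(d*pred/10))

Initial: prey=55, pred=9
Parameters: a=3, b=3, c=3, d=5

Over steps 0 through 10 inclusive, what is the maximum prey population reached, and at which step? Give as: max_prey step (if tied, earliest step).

Answer: 57 1

Derivation:
Step 1: prey: 55+16-14=57; pred: 9+14-4=19
Step 2: prey: 57+17-32=42; pred: 19+32-9=42
Step 3: prey: 42+12-52=2; pred: 42+52-21=73
Step 4: prey: 2+0-4=0; pred: 73+4-36=41
Step 5: prey: 0+0-0=0; pred: 41+0-20=21
Step 6: prey: 0+0-0=0; pred: 21+0-10=11
Step 7: prey: 0+0-0=0; pred: 11+0-5=6
Step 8: prey: 0+0-0=0; pred: 6+0-3=3
Step 9: prey: 0+0-0=0; pred: 3+0-1=2
Step 10: prey: 0+0-0=0; pred: 2+0-1=1
Max prey = 57 at step 1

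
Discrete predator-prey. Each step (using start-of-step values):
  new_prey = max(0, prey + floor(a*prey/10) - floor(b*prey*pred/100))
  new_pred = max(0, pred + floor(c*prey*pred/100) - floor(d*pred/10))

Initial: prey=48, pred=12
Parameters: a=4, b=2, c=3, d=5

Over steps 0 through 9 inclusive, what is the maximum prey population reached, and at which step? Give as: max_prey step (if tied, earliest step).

Answer: 56 1

Derivation:
Step 1: prey: 48+19-11=56; pred: 12+17-6=23
Step 2: prey: 56+22-25=53; pred: 23+38-11=50
Step 3: prey: 53+21-53=21; pred: 50+79-25=104
Step 4: prey: 21+8-43=0; pred: 104+65-52=117
Step 5: prey: 0+0-0=0; pred: 117+0-58=59
Step 6: prey: 0+0-0=0; pred: 59+0-29=30
Step 7: prey: 0+0-0=0; pred: 30+0-15=15
Step 8: prey: 0+0-0=0; pred: 15+0-7=8
Step 9: prey: 0+0-0=0; pred: 8+0-4=4
Max prey = 56 at step 1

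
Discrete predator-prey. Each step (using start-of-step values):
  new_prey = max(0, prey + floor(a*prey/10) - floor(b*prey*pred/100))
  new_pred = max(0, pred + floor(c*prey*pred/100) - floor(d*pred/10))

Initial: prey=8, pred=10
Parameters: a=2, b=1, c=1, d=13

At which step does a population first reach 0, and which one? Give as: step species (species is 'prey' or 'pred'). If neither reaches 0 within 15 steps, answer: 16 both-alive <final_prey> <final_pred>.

Step 1: prey: 8+1-0=9; pred: 10+0-13=0
First extinction: pred at step 1

Answer: 1 pred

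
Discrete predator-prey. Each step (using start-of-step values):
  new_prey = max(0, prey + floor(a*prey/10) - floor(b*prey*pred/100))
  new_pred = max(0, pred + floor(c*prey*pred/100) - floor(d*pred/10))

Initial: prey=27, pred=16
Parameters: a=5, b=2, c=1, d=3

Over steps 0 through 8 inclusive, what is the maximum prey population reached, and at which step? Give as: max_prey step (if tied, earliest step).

Step 1: prey: 27+13-8=32; pred: 16+4-4=16
Step 2: prey: 32+16-10=38; pred: 16+5-4=17
Step 3: prey: 38+19-12=45; pred: 17+6-5=18
Step 4: prey: 45+22-16=51; pred: 18+8-5=21
Step 5: prey: 51+25-21=55; pred: 21+10-6=25
Step 6: prey: 55+27-27=55; pred: 25+13-7=31
Step 7: prey: 55+27-34=48; pred: 31+17-9=39
Step 8: prey: 48+24-37=35; pred: 39+18-11=46
Max prey = 55 at step 5

Answer: 55 5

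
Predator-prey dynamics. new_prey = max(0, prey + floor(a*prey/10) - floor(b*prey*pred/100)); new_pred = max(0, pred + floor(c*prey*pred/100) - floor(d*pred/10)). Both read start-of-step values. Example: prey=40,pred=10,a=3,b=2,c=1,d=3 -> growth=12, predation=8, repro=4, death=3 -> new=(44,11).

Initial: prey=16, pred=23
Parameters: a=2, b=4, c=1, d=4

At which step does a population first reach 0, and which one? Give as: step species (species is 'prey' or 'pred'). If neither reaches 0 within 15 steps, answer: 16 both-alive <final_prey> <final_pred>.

Step 1: prey: 16+3-14=5; pred: 23+3-9=17
Step 2: prey: 5+1-3=3; pred: 17+0-6=11
Step 3: prey: 3+0-1=2; pred: 11+0-4=7
Step 4: prey: 2+0-0=2; pred: 7+0-2=5
Step 5: prey: 2+0-0=2; pred: 5+0-2=3
Step 6: prey: 2+0-0=2; pred: 3+0-1=2
Step 7: prey: 2+0-0=2; pred: 2+0-0=2
Steps 8-15: state stable at prey=2, pred=2 (no change)
No extinction within 15 steps

Answer: 16 both-alive 2 2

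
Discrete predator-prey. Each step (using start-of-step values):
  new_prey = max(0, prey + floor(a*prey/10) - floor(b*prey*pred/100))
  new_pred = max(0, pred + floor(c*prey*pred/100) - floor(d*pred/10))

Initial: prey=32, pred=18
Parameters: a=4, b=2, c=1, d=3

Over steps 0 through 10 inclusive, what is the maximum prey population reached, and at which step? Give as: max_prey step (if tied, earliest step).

Step 1: prey: 32+12-11=33; pred: 18+5-5=18
Step 2: prey: 33+13-11=35; pred: 18+5-5=18
Step 3: prey: 35+14-12=37; pred: 18+6-5=19
Step 4: prey: 37+14-14=37; pred: 19+7-5=21
Step 5: prey: 37+14-15=36; pred: 21+7-6=22
Step 6: prey: 36+14-15=35; pred: 22+7-6=23
Step 7: prey: 35+14-16=33; pred: 23+8-6=25
Step 8: prey: 33+13-16=30; pred: 25+8-7=26
Step 9: prey: 30+12-15=27; pred: 26+7-7=26
Step 10: prey: 27+10-14=23; pred: 26+7-7=26
Max prey = 37 at step 3

Answer: 37 3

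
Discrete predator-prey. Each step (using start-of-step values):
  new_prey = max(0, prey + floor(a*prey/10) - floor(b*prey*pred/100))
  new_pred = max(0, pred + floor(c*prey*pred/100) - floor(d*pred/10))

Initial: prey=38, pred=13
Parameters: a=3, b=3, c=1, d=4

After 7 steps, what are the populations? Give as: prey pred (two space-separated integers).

Answer: 33 7

Derivation:
Step 1: prey: 38+11-14=35; pred: 13+4-5=12
Step 2: prey: 35+10-12=33; pred: 12+4-4=12
Step 3: prey: 33+9-11=31; pred: 12+3-4=11
Step 4: prey: 31+9-10=30; pred: 11+3-4=10
Step 5: prey: 30+9-9=30; pred: 10+3-4=9
Step 6: prey: 30+9-8=31; pred: 9+2-3=8
Step 7: prey: 31+9-7=33; pred: 8+2-3=7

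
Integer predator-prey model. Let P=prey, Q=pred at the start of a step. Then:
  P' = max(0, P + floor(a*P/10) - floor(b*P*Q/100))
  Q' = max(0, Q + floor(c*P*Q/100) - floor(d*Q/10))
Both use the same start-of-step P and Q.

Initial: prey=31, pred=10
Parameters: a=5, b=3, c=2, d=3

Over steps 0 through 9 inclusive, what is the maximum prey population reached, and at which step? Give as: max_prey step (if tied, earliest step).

Step 1: prey: 31+15-9=37; pred: 10+6-3=13
Step 2: prey: 37+18-14=41; pred: 13+9-3=19
Step 3: prey: 41+20-23=38; pred: 19+15-5=29
Step 4: prey: 38+19-33=24; pred: 29+22-8=43
Step 5: prey: 24+12-30=6; pred: 43+20-12=51
Step 6: prey: 6+3-9=0; pred: 51+6-15=42
Step 7: prey: 0+0-0=0; pred: 42+0-12=30
Step 8: prey: 0+0-0=0; pred: 30+0-9=21
Step 9: prey: 0+0-0=0; pred: 21+0-6=15
Max prey = 41 at step 2

Answer: 41 2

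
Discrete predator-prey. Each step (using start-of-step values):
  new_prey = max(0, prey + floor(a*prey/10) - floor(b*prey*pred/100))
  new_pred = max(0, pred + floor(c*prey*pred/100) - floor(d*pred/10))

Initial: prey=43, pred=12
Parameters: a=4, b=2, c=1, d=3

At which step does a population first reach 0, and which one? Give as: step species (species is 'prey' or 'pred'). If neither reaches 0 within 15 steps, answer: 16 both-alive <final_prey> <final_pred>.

Step 1: prey: 43+17-10=50; pred: 12+5-3=14
Step 2: prey: 50+20-14=56; pred: 14+7-4=17
Step 3: prey: 56+22-19=59; pred: 17+9-5=21
Step 4: prey: 59+23-24=58; pred: 21+12-6=27
Step 5: prey: 58+23-31=50; pred: 27+15-8=34
Step 6: prey: 50+20-34=36; pred: 34+17-10=41
Step 7: prey: 36+14-29=21; pred: 41+14-12=43
Step 8: prey: 21+8-18=11; pred: 43+9-12=40
Step 9: prey: 11+4-8=7; pred: 40+4-12=32
Step 10: prey: 7+2-4=5; pred: 32+2-9=25
Step 11: prey: 5+2-2=5; pred: 25+1-7=19
Step 12: prey: 5+2-1=6; pred: 19+0-5=14
Step 13: prey: 6+2-1=7; pred: 14+0-4=10
Step 14: prey: 7+2-1=8; pred: 10+0-3=7
Step 15: prey: 8+3-1=10; pred: 7+0-2=5
No extinction within 15 steps

Answer: 16 both-alive 10 5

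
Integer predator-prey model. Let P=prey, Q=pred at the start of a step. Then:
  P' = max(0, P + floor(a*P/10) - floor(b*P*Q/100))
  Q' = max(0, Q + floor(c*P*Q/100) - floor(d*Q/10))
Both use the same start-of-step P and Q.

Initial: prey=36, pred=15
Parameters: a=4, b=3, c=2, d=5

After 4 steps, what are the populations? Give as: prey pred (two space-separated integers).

Step 1: prey: 36+14-16=34; pred: 15+10-7=18
Step 2: prey: 34+13-18=29; pred: 18+12-9=21
Step 3: prey: 29+11-18=22; pred: 21+12-10=23
Step 4: prey: 22+8-15=15; pred: 23+10-11=22

Answer: 15 22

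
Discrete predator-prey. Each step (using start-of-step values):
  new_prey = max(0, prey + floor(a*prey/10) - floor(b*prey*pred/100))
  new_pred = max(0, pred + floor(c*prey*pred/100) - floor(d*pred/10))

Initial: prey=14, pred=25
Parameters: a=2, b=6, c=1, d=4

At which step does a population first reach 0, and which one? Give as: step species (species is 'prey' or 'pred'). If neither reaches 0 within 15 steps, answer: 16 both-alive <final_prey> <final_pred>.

Step 1: prey: 14+2-21=0; pred: 25+3-10=18
First extinction: prey at step 1

Answer: 1 prey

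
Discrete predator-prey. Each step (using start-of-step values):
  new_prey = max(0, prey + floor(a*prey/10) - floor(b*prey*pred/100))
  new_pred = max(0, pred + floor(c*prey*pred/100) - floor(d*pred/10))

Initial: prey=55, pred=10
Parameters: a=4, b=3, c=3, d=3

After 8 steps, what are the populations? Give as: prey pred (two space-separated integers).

Step 1: prey: 55+22-16=61; pred: 10+16-3=23
Step 2: prey: 61+24-42=43; pred: 23+42-6=59
Step 3: prey: 43+17-76=0; pred: 59+76-17=118
Step 4: prey: 0+0-0=0; pred: 118+0-35=83
Step 5: prey: 0+0-0=0; pred: 83+0-24=59
Step 6: prey: 0+0-0=0; pred: 59+0-17=42
Step 7: prey: 0+0-0=0; pred: 42+0-12=30
Step 8: prey: 0+0-0=0; pred: 30+0-9=21

Answer: 0 21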